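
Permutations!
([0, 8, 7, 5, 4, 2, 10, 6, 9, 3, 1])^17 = [0, 10, 5, 9, 4, 3, 7, 2, 1, 8, 6]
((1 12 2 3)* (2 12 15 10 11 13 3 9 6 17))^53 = (1 3 13 11 10 15)(2 9 6 17)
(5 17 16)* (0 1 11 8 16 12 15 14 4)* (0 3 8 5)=(0 1 11 5 17 12 15 14 4 3 8 16)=[1, 11, 2, 8, 3, 17, 6, 7, 16, 9, 10, 5, 15, 13, 4, 14, 0, 12]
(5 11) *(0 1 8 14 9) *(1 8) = (0 8 14 9)(5 11) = [8, 1, 2, 3, 4, 11, 6, 7, 14, 0, 10, 5, 12, 13, 9]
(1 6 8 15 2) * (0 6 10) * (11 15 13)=(0 6 8 13 11 15 2 1 10)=[6, 10, 1, 3, 4, 5, 8, 7, 13, 9, 0, 15, 12, 11, 14, 2]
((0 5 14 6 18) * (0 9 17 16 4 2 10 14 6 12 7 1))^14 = (18)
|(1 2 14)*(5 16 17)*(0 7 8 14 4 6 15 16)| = |(0 7 8 14 1 2 4 6 15 16 17 5)| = 12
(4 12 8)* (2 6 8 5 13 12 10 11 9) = [0, 1, 6, 3, 10, 13, 8, 7, 4, 2, 11, 9, 5, 12] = (2 6 8 4 10 11 9)(5 13 12)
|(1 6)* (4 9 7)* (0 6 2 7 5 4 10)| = |(0 6 1 2 7 10)(4 9 5)| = 6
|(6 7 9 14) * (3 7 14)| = |(3 7 9)(6 14)| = 6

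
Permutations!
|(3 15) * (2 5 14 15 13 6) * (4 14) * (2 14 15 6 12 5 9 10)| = |(2 9 10)(3 13 12 5 4 15)(6 14)| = 6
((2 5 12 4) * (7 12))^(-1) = ((2 5 7 12 4))^(-1) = (2 4 12 7 5)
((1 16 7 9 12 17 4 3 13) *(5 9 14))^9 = ((1 16 7 14 5 9 12 17 4 3 13))^9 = (1 3 17 9 14 16 13 4 12 5 7)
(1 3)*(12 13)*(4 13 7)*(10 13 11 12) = (1 3)(4 11 12 7)(10 13) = [0, 3, 2, 1, 11, 5, 6, 4, 8, 9, 13, 12, 7, 10]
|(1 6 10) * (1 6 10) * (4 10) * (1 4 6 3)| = |(1 6 4 10 3)| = 5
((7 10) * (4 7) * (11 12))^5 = (4 10 7)(11 12)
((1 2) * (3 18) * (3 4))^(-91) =((1 2)(3 18 4))^(-91) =(1 2)(3 4 18)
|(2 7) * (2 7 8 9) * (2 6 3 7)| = 6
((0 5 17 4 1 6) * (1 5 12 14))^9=(17)(0 6 1 14 12)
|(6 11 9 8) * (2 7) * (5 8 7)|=7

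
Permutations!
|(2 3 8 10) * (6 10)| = 5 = |(2 3 8 6 10)|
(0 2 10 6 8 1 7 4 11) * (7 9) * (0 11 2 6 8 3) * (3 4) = [6, 9, 10, 0, 2, 5, 4, 3, 1, 7, 8, 11] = (11)(0 6 4 2 10 8 1 9 7 3)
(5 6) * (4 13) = [0, 1, 2, 3, 13, 6, 5, 7, 8, 9, 10, 11, 12, 4] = (4 13)(5 6)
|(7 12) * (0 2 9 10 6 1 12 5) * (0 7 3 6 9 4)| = 12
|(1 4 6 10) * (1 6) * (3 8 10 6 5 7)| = 10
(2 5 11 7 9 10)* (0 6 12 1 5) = (0 6 12 1 5 11 7 9 10 2) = [6, 5, 0, 3, 4, 11, 12, 9, 8, 10, 2, 7, 1]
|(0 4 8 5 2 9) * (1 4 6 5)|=|(0 6 5 2 9)(1 4 8)|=15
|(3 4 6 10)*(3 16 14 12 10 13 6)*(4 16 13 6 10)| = |(3 16 14 12 4)(10 13)| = 10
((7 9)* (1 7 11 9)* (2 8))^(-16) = (11)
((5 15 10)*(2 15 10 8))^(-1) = (2 8 15)(5 10)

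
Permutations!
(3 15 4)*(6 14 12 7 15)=(3 6 14 12 7 15 4)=[0, 1, 2, 6, 3, 5, 14, 15, 8, 9, 10, 11, 7, 13, 12, 4]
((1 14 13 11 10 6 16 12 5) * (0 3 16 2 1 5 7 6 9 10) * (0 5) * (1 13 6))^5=(0 1 11 12 2 3 14 5 7 13 16 6)(9 10)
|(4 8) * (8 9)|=3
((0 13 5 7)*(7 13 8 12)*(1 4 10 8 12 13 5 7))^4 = (0 10)(1 13)(4 7)(8 12)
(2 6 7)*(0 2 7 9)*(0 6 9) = [2, 1, 9, 3, 4, 5, 0, 7, 8, 6] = (0 2 9 6)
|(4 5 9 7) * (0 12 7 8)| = 7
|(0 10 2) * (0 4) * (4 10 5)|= 6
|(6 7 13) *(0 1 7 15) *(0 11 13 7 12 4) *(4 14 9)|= |(0 1 12 14 9 4)(6 15 11 13)|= 12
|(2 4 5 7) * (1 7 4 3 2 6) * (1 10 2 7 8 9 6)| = |(1 8 9 6 10 2 3 7)(4 5)| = 8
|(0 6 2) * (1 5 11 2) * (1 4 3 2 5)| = |(0 6 4 3 2)(5 11)| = 10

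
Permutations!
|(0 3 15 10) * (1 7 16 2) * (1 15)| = |(0 3 1 7 16 2 15 10)| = 8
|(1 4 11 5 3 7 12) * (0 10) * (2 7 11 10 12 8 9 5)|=35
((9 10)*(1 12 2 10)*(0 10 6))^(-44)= (0 2 1 10 6 12 9)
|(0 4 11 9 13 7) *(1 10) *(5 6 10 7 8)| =11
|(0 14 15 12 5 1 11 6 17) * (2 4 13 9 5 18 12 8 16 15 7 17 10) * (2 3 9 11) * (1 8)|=52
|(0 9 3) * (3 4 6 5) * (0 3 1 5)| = |(0 9 4 6)(1 5)| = 4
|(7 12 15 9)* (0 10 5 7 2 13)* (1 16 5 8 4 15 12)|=8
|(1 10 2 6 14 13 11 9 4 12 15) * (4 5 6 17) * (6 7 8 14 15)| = |(1 10 2 17 4 12 6 15)(5 7 8 14 13 11 9)| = 56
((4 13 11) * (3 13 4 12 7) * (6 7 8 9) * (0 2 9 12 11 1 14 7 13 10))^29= (0 10 3 7 14 1 13 6 9 2)(8 12)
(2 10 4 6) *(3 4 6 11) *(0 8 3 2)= (0 8 3 4 11 2 10 6)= [8, 1, 10, 4, 11, 5, 0, 7, 3, 9, 6, 2]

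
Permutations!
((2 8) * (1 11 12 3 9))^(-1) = (1 9 3 12 11)(2 8)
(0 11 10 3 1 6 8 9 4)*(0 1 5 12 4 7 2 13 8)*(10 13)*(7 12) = (0 11 13 8 9 12 4 1 6)(2 10 3 5 7) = [11, 6, 10, 5, 1, 7, 0, 2, 9, 12, 3, 13, 4, 8]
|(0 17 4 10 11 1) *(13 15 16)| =6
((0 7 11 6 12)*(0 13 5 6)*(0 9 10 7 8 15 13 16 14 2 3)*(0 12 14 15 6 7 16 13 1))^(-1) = (0 1 15 16 10 9 11 7 5 13 12 3 2 14 6 8)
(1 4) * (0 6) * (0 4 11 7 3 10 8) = (0 6 4 1 11 7 3 10 8) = [6, 11, 2, 10, 1, 5, 4, 3, 0, 9, 8, 7]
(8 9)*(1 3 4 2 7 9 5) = [0, 3, 7, 4, 2, 1, 6, 9, 5, 8] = (1 3 4 2 7 9 8 5)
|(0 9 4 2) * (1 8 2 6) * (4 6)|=|(0 9 6 1 8 2)|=6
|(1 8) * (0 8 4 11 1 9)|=|(0 8 9)(1 4 11)|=3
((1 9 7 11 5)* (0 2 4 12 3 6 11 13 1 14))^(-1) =(0 14 5 11 6 3 12 4 2)(1 13 7 9) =((0 2 4 12 3 6 11 5 14)(1 9 7 13))^(-1)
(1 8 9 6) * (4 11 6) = [0, 8, 2, 3, 11, 5, 1, 7, 9, 4, 10, 6] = (1 8 9 4 11 6)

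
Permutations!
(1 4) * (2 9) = (1 4)(2 9) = [0, 4, 9, 3, 1, 5, 6, 7, 8, 2]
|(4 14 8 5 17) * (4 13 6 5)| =12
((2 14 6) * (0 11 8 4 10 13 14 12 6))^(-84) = ((0 11 8 4 10 13 14)(2 12 6))^(-84) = (14)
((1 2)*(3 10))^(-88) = (10)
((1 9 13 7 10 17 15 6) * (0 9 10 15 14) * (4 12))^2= ((0 9 13 7 15 6 1 10 17 14)(4 12))^2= (0 13 15 1 17)(6 10 14 9 7)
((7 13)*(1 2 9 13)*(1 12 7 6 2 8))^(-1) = (1 8)(2 6 13 9)(7 12)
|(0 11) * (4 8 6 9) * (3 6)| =10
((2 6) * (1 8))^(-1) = (1 8)(2 6)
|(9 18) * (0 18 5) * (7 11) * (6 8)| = |(0 18 9 5)(6 8)(7 11)| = 4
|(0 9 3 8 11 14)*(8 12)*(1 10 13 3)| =10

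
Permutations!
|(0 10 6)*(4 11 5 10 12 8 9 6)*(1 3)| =20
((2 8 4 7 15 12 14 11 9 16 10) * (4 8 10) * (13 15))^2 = ((2 10)(4 7 13 15 12 14 11 9 16))^2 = (4 13 12 11 16 7 15 14 9)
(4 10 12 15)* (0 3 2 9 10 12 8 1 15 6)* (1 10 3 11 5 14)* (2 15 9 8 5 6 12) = (0 11 6)(1 9 3 15 4 2 8 10 5 14) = [11, 9, 8, 15, 2, 14, 0, 7, 10, 3, 5, 6, 12, 13, 1, 4]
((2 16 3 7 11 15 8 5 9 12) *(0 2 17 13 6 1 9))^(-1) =(0 5 8 15 11 7 3 16 2)(1 6 13 17 12 9) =((0 2 16 3 7 11 15 8 5)(1 9 12 17 13 6))^(-1)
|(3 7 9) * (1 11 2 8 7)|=|(1 11 2 8 7 9 3)|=7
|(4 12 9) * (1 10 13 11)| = 12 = |(1 10 13 11)(4 12 9)|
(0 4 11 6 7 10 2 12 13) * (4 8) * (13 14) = (0 8 4 11 6 7 10 2 12 14 13) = [8, 1, 12, 3, 11, 5, 7, 10, 4, 9, 2, 6, 14, 0, 13]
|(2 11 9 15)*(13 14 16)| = 12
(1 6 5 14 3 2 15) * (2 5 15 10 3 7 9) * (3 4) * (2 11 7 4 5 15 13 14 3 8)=[0, 6, 10, 15, 8, 3, 13, 9, 2, 11, 5, 7, 12, 14, 4, 1]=(1 6 13 14 4 8 2 10 5 3 15)(7 9 11)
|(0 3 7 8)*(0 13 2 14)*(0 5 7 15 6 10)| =30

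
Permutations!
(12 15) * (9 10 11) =(9 10 11)(12 15) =[0, 1, 2, 3, 4, 5, 6, 7, 8, 10, 11, 9, 15, 13, 14, 12]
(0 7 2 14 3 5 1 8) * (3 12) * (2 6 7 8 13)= (0 8)(1 13 2 14 12 3 5)(6 7)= [8, 13, 14, 5, 4, 1, 7, 6, 0, 9, 10, 11, 3, 2, 12]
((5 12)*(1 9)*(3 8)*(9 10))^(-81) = (3 8)(5 12)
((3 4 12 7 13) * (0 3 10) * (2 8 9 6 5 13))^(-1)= ((0 3 4 12 7 2 8 9 6 5 13 10))^(-1)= (0 10 13 5 6 9 8 2 7 12 4 3)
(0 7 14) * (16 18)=(0 7 14)(16 18)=[7, 1, 2, 3, 4, 5, 6, 14, 8, 9, 10, 11, 12, 13, 0, 15, 18, 17, 16]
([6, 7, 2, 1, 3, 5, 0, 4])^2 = [0, 4, 2, 7, 1, 5, 6, 3]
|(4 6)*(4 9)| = 3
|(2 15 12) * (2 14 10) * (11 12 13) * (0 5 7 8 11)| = 11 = |(0 5 7 8 11 12 14 10 2 15 13)|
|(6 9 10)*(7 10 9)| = |(6 7 10)| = 3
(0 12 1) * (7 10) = (0 12 1)(7 10) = [12, 0, 2, 3, 4, 5, 6, 10, 8, 9, 7, 11, 1]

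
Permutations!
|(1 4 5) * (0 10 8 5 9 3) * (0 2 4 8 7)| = 12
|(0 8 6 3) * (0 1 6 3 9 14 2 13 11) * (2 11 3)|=|(0 8 2 13 3 1 6 9 14 11)|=10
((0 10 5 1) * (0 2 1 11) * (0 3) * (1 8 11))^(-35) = ((0 10 5 1 2 8 11 3))^(-35) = (0 8 5 3 2 10 11 1)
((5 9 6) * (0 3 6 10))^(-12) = (10)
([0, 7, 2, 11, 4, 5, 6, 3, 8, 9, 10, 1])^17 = [0, 7, 2, 11, 4, 5, 6, 3, 8, 9, 10, 1]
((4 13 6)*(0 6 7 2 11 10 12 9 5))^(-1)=((0 6 4 13 7 2 11 10 12 9 5))^(-1)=(0 5 9 12 10 11 2 7 13 4 6)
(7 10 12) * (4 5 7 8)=(4 5 7 10 12 8)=[0, 1, 2, 3, 5, 7, 6, 10, 4, 9, 12, 11, 8]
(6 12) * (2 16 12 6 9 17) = (2 16 12 9 17) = [0, 1, 16, 3, 4, 5, 6, 7, 8, 17, 10, 11, 9, 13, 14, 15, 12, 2]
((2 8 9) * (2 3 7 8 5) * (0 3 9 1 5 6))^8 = ((9)(0 3 7 8 1 5 2 6))^8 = (9)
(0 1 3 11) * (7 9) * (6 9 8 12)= (0 1 3 11)(6 9 7 8 12)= [1, 3, 2, 11, 4, 5, 9, 8, 12, 7, 10, 0, 6]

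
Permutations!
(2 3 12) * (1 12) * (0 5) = (0 5)(1 12 2 3) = [5, 12, 3, 1, 4, 0, 6, 7, 8, 9, 10, 11, 2]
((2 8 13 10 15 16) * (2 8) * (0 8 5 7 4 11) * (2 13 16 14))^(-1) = ((0 8 16 5 7 4 11)(2 13 10 15 14))^(-1) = (0 11 4 7 5 16 8)(2 14 15 10 13)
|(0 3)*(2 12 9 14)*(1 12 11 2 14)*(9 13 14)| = 10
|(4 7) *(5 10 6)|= 6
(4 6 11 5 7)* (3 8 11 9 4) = [0, 1, 2, 8, 6, 7, 9, 3, 11, 4, 10, 5] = (3 8 11 5 7)(4 6 9)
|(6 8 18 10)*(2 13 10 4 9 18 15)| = |(2 13 10 6 8 15)(4 9 18)| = 6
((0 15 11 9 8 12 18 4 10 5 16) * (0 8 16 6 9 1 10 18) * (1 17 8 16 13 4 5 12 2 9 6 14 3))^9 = (0 18 11 14 8 1 9 12 4 15 5 17 3 2 10 13)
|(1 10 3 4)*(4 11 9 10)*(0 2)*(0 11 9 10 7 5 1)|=|(0 2 11 10 3 9 7 5 1 4)|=10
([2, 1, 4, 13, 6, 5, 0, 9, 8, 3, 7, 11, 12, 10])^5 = [2, 1, 4, 3, 6, 5, 0, 7, 8, 9, 10, 11, 12, 13]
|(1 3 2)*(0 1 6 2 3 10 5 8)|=10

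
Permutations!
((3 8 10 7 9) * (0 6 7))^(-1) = (0 10 8 3 9 7 6)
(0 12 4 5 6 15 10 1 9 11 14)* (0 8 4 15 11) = (0 12 15 10 1 9)(4 5 6 11 14 8) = [12, 9, 2, 3, 5, 6, 11, 7, 4, 0, 1, 14, 15, 13, 8, 10]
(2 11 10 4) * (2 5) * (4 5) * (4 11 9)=(2 9 4 11 10 5)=[0, 1, 9, 3, 11, 2, 6, 7, 8, 4, 5, 10]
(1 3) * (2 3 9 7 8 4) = [0, 9, 3, 1, 2, 5, 6, 8, 4, 7] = (1 9 7 8 4 2 3)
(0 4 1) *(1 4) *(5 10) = (0 1)(5 10) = [1, 0, 2, 3, 4, 10, 6, 7, 8, 9, 5]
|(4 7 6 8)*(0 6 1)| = 6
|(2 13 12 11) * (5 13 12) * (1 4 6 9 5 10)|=21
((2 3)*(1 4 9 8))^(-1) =((1 4 9 8)(2 3))^(-1) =(1 8 9 4)(2 3)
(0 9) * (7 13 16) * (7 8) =[9, 1, 2, 3, 4, 5, 6, 13, 7, 0, 10, 11, 12, 16, 14, 15, 8] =(0 9)(7 13 16 8)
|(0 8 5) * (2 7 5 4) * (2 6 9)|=|(0 8 4 6 9 2 7 5)|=8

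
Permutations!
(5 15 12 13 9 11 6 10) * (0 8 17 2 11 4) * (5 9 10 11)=[8, 1, 5, 3, 0, 15, 11, 7, 17, 4, 9, 6, 13, 10, 14, 12, 16, 2]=(0 8 17 2 5 15 12 13 10 9 4)(6 11)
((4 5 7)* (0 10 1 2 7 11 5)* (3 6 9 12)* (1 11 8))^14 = (0 1 10 2 11 7 5 4 8)(3 9)(6 12)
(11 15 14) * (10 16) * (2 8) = (2 8)(10 16)(11 15 14) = [0, 1, 8, 3, 4, 5, 6, 7, 2, 9, 16, 15, 12, 13, 11, 14, 10]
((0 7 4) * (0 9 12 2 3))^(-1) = ((0 7 4 9 12 2 3))^(-1) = (0 3 2 12 9 4 7)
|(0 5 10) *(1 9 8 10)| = |(0 5 1 9 8 10)| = 6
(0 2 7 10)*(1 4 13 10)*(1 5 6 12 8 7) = [2, 4, 1, 3, 13, 6, 12, 5, 7, 9, 0, 11, 8, 10] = (0 2 1 4 13 10)(5 6 12 8 7)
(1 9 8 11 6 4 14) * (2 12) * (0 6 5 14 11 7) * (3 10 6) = (0 3 10 6 4 11 5 14 1 9 8 7)(2 12) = [3, 9, 12, 10, 11, 14, 4, 0, 7, 8, 6, 5, 2, 13, 1]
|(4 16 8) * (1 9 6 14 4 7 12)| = |(1 9 6 14 4 16 8 7 12)| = 9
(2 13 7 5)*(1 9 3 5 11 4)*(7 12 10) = [0, 9, 13, 5, 1, 2, 6, 11, 8, 3, 7, 4, 10, 12] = (1 9 3 5 2 13 12 10 7 11 4)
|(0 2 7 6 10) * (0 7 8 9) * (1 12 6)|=20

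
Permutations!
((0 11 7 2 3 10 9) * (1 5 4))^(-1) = (0 9 10 3 2 7 11)(1 4 5) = ((0 11 7 2 3 10 9)(1 5 4))^(-1)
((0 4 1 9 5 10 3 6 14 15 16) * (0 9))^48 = ((0 4 1)(3 6 14 15 16 9 5 10))^48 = (16)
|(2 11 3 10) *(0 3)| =|(0 3 10 2 11)| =5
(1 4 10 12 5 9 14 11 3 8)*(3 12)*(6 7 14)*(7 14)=(1 4 10 3 8)(5 9 6 14 11 12)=[0, 4, 2, 8, 10, 9, 14, 7, 1, 6, 3, 12, 5, 13, 11]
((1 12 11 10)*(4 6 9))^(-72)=((1 12 11 10)(4 6 9))^(-72)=(12)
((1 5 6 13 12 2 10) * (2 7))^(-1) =(1 10 2 7 12 13 6 5)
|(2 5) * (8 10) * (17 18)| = 2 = |(2 5)(8 10)(17 18)|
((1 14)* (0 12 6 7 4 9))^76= (14)(0 4 6)(7 12 9)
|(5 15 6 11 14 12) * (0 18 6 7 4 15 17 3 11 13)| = 12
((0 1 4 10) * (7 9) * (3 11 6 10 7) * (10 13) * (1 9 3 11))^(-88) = (0 11 13)(6 10 9)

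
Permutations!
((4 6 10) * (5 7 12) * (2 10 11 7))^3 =((2 10 4 6 11 7 12 5))^3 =(2 6 12 10 11 5 4 7)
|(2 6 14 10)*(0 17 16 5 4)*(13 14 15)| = 30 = |(0 17 16 5 4)(2 6 15 13 14 10)|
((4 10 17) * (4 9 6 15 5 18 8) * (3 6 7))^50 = ((3 6 15 5 18 8 4 10 17 9 7))^50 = (3 4 6 10 15 17 5 9 18 7 8)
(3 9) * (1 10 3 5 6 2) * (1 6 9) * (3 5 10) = (1 3)(2 6)(5 9 10) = [0, 3, 6, 1, 4, 9, 2, 7, 8, 10, 5]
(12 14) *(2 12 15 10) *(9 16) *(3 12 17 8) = [0, 1, 17, 12, 4, 5, 6, 7, 3, 16, 2, 11, 14, 13, 15, 10, 9, 8] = (2 17 8 3 12 14 15 10)(9 16)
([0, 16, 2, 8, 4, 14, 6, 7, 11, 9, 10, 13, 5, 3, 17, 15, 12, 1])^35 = (1 17 14 5 12 16)(3 13 11 8)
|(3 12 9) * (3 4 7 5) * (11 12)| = |(3 11 12 9 4 7 5)| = 7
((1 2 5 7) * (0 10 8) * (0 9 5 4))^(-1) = (0 4 2 1 7 5 9 8 10) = ((0 10 8 9 5 7 1 2 4))^(-1)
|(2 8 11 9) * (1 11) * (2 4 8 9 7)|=|(1 11 7 2 9 4 8)|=7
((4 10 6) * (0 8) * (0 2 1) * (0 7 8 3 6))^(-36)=(0 10 4 6 3)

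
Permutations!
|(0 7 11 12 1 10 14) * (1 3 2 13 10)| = 9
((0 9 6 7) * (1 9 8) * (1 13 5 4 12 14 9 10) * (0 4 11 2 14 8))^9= ((1 10)(2 14 9 6 7 4 12 8 13 5 11))^9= (1 10)(2 5 8 4 6 14 11 13 12 7 9)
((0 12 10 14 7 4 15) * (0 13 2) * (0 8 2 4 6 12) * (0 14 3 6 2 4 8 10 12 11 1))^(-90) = (4 13)(8 15)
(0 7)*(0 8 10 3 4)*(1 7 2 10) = [2, 7, 10, 4, 0, 5, 6, 8, 1, 9, 3] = (0 2 10 3 4)(1 7 8)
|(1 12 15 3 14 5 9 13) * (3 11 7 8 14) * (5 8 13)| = |(1 12 15 11 7 13)(5 9)(8 14)| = 6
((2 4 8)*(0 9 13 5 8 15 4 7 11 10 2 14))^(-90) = ((0 9 13 5 8 14)(2 7 11 10)(4 15))^(-90) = (15)(2 11)(7 10)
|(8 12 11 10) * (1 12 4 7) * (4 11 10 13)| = 8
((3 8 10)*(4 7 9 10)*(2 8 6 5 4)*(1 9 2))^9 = (1 8 2 7 4 5 6 3 10 9)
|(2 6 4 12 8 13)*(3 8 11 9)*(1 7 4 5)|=|(1 7 4 12 11 9 3 8 13 2 6 5)|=12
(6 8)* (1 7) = [0, 7, 2, 3, 4, 5, 8, 1, 6] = (1 7)(6 8)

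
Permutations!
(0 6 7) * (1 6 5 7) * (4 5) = (0 4 5 7)(1 6) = [4, 6, 2, 3, 5, 7, 1, 0]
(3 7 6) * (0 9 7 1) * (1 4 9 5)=(0 5 1)(3 4 9 7 6)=[5, 0, 2, 4, 9, 1, 3, 6, 8, 7]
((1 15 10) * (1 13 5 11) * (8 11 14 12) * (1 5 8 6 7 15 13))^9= ((1 13 8 11 5 14 12 6 7 15 10))^9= (1 15 6 14 11 13 10 7 12 5 8)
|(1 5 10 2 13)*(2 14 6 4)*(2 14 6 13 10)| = 8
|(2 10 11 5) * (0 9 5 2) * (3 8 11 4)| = |(0 9 5)(2 10 4 3 8 11)| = 6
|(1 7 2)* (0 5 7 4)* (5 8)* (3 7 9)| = 9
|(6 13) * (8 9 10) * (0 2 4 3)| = |(0 2 4 3)(6 13)(8 9 10)| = 12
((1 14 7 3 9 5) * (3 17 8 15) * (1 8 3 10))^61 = ((1 14 7 17 3 9 5 8 15 10))^61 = (1 14 7 17 3 9 5 8 15 10)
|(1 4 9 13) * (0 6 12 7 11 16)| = |(0 6 12 7 11 16)(1 4 9 13)| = 12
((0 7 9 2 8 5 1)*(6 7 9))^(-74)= (0 5 2)(1 8 9)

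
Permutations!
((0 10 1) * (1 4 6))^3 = (0 6 10 1 4)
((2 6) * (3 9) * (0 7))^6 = (9) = ((0 7)(2 6)(3 9))^6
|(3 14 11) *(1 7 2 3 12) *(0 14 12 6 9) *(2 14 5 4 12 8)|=|(0 5 4 12 1 7 14 11 6 9)(2 3 8)|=30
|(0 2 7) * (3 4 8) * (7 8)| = 6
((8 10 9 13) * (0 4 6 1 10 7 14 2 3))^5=(0 9 2 1 7 4 13 3 10 14 6 8)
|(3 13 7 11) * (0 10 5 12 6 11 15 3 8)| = 28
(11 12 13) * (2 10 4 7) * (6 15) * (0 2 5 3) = (0 2 10 4 7 5 3)(6 15)(11 12 13) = [2, 1, 10, 0, 7, 3, 15, 5, 8, 9, 4, 12, 13, 11, 14, 6]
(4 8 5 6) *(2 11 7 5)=(2 11 7 5 6 4 8)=[0, 1, 11, 3, 8, 6, 4, 5, 2, 9, 10, 7]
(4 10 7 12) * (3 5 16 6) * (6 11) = [0, 1, 2, 5, 10, 16, 3, 12, 8, 9, 7, 6, 4, 13, 14, 15, 11] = (3 5 16 11 6)(4 10 7 12)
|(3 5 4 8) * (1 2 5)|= 6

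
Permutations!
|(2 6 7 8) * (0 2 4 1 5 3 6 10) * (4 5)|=|(0 2 10)(1 4)(3 6 7 8 5)|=30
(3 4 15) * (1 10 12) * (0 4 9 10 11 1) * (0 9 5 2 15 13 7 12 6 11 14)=(0 4 13 7 12 9 10 6 11 1 14)(2 15 3 5)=[4, 14, 15, 5, 13, 2, 11, 12, 8, 10, 6, 1, 9, 7, 0, 3]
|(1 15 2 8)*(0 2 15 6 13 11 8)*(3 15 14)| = 30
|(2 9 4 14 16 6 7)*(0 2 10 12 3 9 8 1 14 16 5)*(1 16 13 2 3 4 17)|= 63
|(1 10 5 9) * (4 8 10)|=|(1 4 8 10 5 9)|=6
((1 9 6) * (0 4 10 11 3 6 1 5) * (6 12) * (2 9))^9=(0 4 10 11 3 12 6 5)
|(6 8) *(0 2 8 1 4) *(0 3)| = 7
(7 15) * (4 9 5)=(4 9 5)(7 15)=[0, 1, 2, 3, 9, 4, 6, 15, 8, 5, 10, 11, 12, 13, 14, 7]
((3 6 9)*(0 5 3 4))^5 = (0 4 9 6 3 5)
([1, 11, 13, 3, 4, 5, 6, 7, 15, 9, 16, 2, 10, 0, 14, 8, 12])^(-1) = [13, 0, 11, 3, 4, 5, 6, 7, 15, 9, 12, 1, 16, 2, 14, 8, 10]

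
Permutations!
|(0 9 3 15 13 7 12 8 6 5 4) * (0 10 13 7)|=|(0 9 3 15 7 12 8 6 5 4 10 13)|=12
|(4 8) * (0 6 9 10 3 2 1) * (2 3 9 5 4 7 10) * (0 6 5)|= 10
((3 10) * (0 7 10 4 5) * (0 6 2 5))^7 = ((0 7 10 3 4)(2 5 6))^7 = (0 10 4 7 3)(2 5 6)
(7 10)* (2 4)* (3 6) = [0, 1, 4, 6, 2, 5, 3, 10, 8, 9, 7] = (2 4)(3 6)(7 10)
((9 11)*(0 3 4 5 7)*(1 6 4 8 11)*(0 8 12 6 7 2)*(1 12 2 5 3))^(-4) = ((0 1 7 8 11 9 12 6 4 3 2))^(-4) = (0 6 8 2 12 7 3 9 1 4 11)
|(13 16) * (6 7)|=|(6 7)(13 16)|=2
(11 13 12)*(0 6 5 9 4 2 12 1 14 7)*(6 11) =(0 11 13 1 14 7)(2 12 6 5 9 4) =[11, 14, 12, 3, 2, 9, 5, 0, 8, 4, 10, 13, 6, 1, 7]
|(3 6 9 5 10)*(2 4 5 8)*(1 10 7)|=|(1 10 3 6 9 8 2 4 5 7)|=10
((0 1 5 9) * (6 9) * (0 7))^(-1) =((0 1 5 6 9 7))^(-1) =(0 7 9 6 5 1)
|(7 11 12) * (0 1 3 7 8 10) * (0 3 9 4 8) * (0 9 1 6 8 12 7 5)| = 6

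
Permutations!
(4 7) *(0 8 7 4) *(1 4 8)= (0 1 4 8 7)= [1, 4, 2, 3, 8, 5, 6, 0, 7]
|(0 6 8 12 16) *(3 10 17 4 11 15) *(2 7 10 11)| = 15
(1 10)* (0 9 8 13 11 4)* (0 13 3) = (0 9 8 3)(1 10)(4 13 11) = [9, 10, 2, 0, 13, 5, 6, 7, 3, 8, 1, 4, 12, 11]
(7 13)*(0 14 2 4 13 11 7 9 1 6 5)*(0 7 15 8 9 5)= (0 14 2 4 13 5 7 11 15 8 9 1 6)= [14, 6, 4, 3, 13, 7, 0, 11, 9, 1, 10, 15, 12, 5, 2, 8]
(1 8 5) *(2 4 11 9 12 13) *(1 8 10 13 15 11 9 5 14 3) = (1 10 13 2 4 9 12 15 11 5 8 14 3) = [0, 10, 4, 1, 9, 8, 6, 7, 14, 12, 13, 5, 15, 2, 3, 11]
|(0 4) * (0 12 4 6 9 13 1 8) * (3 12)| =|(0 6 9 13 1 8)(3 12 4)| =6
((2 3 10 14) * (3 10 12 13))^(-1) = (2 14 10)(3 13 12)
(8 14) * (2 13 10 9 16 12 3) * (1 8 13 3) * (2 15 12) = (1 8 14 13 10 9 16 2 3 15 12) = [0, 8, 3, 15, 4, 5, 6, 7, 14, 16, 9, 11, 1, 10, 13, 12, 2]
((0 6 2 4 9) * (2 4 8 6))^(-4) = (0 8 4)(2 6 9)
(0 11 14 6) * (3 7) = (0 11 14 6)(3 7) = [11, 1, 2, 7, 4, 5, 0, 3, 8, 9, 10, 14, 12, 13, 6]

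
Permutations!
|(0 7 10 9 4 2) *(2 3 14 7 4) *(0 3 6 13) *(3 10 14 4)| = 30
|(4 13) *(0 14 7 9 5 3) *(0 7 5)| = 6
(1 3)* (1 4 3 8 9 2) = (1 8 9 2)(3 4) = [0, 8, 1, 4, 3, 5, 6, 7, 9, 2]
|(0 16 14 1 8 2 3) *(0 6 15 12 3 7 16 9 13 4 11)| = 60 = |(0 9 13 4 11)(1 8 2 7 16 14)(3 6 15 12)|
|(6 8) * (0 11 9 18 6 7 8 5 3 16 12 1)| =10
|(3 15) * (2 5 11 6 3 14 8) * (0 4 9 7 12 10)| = |(0 4 9 7 12 10)(2 5 11 6 3 15 14 8)| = 24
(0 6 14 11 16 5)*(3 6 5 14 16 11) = (0 5)(3 6 16 14) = [5, 1, 2, 6, 4, 0, 16, 7, 8, 9, 10, 11, 12, 13, 3, 15, 14]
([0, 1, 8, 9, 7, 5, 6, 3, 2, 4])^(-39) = (2 8)(3 9 4 7)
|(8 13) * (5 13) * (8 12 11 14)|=6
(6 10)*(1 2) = (1 2)(6 10) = [0, 2, 1, 3, 4, 5, 10, 7, 8, 9, 6]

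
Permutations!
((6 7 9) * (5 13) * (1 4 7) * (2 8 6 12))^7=((1 4 7 9 12 2 8 6)(5 13))^7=(1 6 8 2 12 9 7 4)(5 13)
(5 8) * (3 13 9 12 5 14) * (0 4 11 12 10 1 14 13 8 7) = [4, 14, 2, 8, 11, 7, 6, 0, 13, 10, 1, 12, 5, 9, 3] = (0 4 11 12 5 7)(1 14 3 8 13 9 10)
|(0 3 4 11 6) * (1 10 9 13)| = |(0 3 4 11 6)(1 10 9 13)| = 20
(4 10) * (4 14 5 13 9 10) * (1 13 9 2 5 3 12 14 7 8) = (1 13 2 5 9 10 7 8)(3 12 14) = [0, 13, 5, 12, 4, 9, 6, 8, 1, 10, 7, 11, 14, 2, 3]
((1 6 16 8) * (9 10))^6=((1 6 16 8)(9 10))^6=(1 16)(6 8)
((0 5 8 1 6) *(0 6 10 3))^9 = ((0 5 8 1 10 3))^9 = (0 1)(3 8)(5 10)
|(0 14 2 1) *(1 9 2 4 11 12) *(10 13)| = 6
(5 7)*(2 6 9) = (2 6 9)(5 7) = [0, 1, 6, 3, 4, 7, 9, 5, 8, 2]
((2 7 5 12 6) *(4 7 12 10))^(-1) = (2 6 12)(4 10 5 7)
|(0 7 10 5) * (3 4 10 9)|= 7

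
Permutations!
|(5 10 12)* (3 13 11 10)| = 6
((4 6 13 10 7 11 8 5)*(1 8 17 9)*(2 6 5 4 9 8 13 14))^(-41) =((1 13 10 7 11 17 8 4 5 9)(2 6 14))^(-41) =(1 9 5 4 8 17 11 7 10 13)(2 6 14)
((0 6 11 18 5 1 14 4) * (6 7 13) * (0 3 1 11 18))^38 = (0 6 11 13 5 7 18)(1 4)(3 14)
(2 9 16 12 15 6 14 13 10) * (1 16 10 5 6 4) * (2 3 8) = (1 16 12 15 4)(2 9 10 3 8)(5 6 14 13) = [0, 16, 9, 8, 1, 6, 14, 7, 2, 10, 3, 11, 15, 5, 13, 4, 12]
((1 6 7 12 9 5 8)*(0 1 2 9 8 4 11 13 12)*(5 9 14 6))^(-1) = (0 7 6 14 2 8 12 13 11 4 5 1)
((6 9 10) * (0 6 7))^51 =((0 6 9 10 7))^51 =(0 6 9 10 7)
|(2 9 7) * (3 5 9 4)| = 6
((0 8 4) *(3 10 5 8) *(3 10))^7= ((0 10 5 8 4))^7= (0 5 4 10 8)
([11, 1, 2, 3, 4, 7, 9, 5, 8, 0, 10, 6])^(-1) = (0 9 6 11)(5 7)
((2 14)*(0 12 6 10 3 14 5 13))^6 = ((0 12 6 10 3 14 2 5 13))^6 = (0 2 10)(3 12 5)(6 13 14)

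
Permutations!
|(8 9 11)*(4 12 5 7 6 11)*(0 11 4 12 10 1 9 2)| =8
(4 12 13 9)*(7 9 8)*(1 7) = (1 7 9 4 12 13 8) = [0, 7, 2, 3, 12, 5, 6, 9, 1, 4, 10, 11, 13, 8]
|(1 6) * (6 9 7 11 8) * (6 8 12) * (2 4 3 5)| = 12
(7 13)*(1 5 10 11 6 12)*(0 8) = [8, 5, 2, 3, 4, 10, 12, 13, 0, 9, 11, 6, 1, 7] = (0 8)(1 5 10 11 6 12)(7 13)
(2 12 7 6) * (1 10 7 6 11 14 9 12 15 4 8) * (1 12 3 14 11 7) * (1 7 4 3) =(1 10 7 4 8 12 6 2 15 3 14 9) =[0, 10, 15, 14, 8, 5, 2, 4, 12, 1, 7, 11, 6, 13, 9, 3]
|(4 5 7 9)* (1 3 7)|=|(1 3 7 9 4 5)|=6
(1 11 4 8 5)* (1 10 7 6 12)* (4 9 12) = (1 11 9 12)(4 8 5 10 7 6) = [0, 11, 2, 3, 8, 10, 4, 6, 5, 12, 7, 9, 1]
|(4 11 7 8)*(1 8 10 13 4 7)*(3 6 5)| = |(1 8 7 10 13 4 11)(3 6 5)| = 21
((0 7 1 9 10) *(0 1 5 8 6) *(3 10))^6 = (0 7 5 8 6)(1 3)(9 10)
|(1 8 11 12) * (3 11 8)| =4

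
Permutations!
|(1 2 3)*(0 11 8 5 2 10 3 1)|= |(0 11 8 5 2 1 10 3)|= 8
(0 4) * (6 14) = (0 4)(6 14) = [4, 1, 2, 3, 0, 5, 14, 7, 8, 9, 10, 11, 12, 13, 6]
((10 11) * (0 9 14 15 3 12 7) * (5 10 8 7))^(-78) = (0 7 8 11 10 5 12 3 15 14 9)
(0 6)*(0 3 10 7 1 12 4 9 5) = (0 6 3 10 7 1 12 4 9 5) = [6, 12, 2, 10, 9, 0, 3, 1, 8, 5, 7, 11, 4]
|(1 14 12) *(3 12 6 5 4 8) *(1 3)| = |(1 14 6 5 4 8)(3 12)| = 6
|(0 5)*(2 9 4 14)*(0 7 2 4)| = 10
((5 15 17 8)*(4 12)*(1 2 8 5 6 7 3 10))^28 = (5 15 17)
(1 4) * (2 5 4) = (1 2 5 4) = [0, 2, 5, 3, 1, 4]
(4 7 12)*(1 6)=(1 6)(4 7 12)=[0, 6, 2, 3, 7, 5, 1, 12, 8, 9, 10, 11, 4]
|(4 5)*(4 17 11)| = |(4 5 17 11)| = 4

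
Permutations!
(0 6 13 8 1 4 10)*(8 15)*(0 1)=(0 6 13 15 8)(1 4 10)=[6, 4, 2, 3, 10, 5, 13, 7, 0, 9, 1, 11, 12, 15, 14, 8]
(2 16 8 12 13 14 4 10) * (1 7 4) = (1 7 4 10 2 16 8 12 13 14) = [0, 7, 16, 3, 10, 5, 6, 4, 12, 9, 2, 11, 13, 14, 1, 15, 8]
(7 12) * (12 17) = (7 17 12) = [0, 1, 2, 3, 4, 5, 6, 17, 8, 9, 10, 11, 7, 13, 14, 15, 16, 12]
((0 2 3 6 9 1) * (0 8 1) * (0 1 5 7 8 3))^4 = ((0 2)(1 3 6 9)(5 7 8))^4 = (9)(5 7 8)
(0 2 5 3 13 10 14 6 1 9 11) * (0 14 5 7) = [2, 9, 7, 13, 4, 3, 1, 0, 8, 11, 5, 14, 12, 10, 6] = (0 2 7)(1 9 11 14 6)(3 13 10 5)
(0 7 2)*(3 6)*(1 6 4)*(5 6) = (0 7 2)(1 5 6 3 4) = [7, 5, 0, 4, 1, 6, 3, 2]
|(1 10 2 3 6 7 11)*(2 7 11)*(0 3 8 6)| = 14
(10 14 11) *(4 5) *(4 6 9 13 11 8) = (4 5 6 9 13 11 10 14 8) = [0, 1, 2, 3, 5, 6, 9, 7, 4, 13, 14, 10, 12, 11, 8]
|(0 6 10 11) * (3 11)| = 5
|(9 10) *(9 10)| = |(10)| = 1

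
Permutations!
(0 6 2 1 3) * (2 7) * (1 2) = [6, 3, 2, 0, 4, 5, 7, 1] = (0 6 7 1 3)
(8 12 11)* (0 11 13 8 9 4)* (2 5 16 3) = [11, 1, 5, 2, 0, 16, 6, 7, 12, 4, 10, 9, 13, 8, 14, 15, 3] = (0 11 9 4)(2 5 16 3)(8 12 13)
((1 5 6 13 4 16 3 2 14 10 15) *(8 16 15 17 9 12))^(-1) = (1 15 4 13 6 5)(2 3 16 8 12 9 17 10 14)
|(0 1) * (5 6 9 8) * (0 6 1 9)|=6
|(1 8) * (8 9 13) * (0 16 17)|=|(0 16 17)(1 9 13 8)|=12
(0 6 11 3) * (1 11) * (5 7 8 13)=(0 6 1 11 3)(5 7 8 13)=[6, 11, 2, 0, 4, 7, 1, 8, 13, 9, 10, 3, 12, 5]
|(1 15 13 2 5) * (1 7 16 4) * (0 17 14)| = 24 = |(0 17 14)(1 15 13 2 5 7 16 4)|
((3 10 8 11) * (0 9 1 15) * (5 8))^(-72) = (15)(3 8 10 11 5)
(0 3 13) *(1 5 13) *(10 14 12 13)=(0 3 1 5 10 14 12 13)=[3, 5, 2, 1, 4, 10, 6, 7, 8, 9, 14, 11, 13, 0, 12]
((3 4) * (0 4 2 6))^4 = (0 6 2 3 4)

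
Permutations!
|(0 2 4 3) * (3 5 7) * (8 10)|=|(0 2 4 5 7 3)(8 10)|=6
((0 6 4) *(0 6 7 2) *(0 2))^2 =((0 7)(4 6))^2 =(7)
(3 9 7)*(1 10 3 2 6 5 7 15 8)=(1 10 3 9 15 8)(2 6 5 7)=[0, 10, 6, 9, 4, 7, 5, 2, 1, 15, 3, 11, 12, 13, 14, 8]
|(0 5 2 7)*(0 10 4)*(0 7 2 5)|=3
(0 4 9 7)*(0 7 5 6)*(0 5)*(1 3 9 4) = [1, 3, 2, 9, 4, 6, 5, 7, 8, 0] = (0 1 3 9)(5 6)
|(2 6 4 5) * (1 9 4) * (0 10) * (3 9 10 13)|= |(0 13 3 9 4 5 2 6 1 10)|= 10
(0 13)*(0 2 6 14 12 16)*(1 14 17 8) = (0 13 2 6 17 8 1 14 12 16) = [13, 14, 6, 3, 4, 5, 17, 7, 1, 9, 10, 11, 16, 2, 12, 15, 0, 8]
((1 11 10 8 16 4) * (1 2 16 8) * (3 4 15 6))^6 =((1 11 10)(2 16 15 6 3 4))^6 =(16)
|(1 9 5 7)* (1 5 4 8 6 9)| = |(4 8 6 9)(5 7)| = 4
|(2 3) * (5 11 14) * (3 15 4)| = 12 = |(2 15 4 3)(5 11 14)|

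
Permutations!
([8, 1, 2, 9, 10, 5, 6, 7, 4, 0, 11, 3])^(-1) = [9, 1, 2, 11, 8, 5, 6, 7, 0, 3, 4, 10]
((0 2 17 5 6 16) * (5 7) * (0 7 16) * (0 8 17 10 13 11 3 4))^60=((0 2 10 13 11 3 4)(5 6 8 17 16 7))^60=(17)(0 11 2 3 10 4 13)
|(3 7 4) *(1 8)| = 6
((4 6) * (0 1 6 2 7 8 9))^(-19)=(0 7 6 9 2 1 8 4)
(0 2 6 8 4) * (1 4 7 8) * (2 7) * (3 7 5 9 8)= [5, 4, 6, 7, 0, 9, 1, 3, 2, 8]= (0 5 9 8 2 6 1 4)(3 7)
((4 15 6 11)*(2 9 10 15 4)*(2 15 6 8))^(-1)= ((2 9 10 6 11 15 8))^(-1)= (2 8 15 11 6 10 9)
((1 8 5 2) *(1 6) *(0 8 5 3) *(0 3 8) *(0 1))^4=(8)(0 6 2 5 1)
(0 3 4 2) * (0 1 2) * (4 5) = [3, 2, 1, 5, 0, 4] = (0 3 5 4)(1 2)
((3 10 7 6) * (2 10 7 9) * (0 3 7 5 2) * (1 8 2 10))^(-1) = ((0 3 5 10 9)(1 8 2)(6 7))^(-1) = (0 9 10 5 3)(1 2 8)(6 7)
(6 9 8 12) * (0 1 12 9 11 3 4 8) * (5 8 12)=(0 1 5 8 9)(3 4 12 6 11)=[1, 5, 2, 4, 12, 8, 11, 7, 9, 0, 10, 3, 6]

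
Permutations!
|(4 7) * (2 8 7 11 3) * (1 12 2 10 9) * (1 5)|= 11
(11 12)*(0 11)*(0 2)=[11, 1, 0, 3, 4, 5, 6, 7, 8, 9, 10, 12, 2]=(0 11 12 2)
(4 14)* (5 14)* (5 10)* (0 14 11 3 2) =[14, 1, 0, 2, 10, 11, 6, 7, 8, 9, 5, 3, 12, 13, 4] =(0 14 4 10 5 11 3 2)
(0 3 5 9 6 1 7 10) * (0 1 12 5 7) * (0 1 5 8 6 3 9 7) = (0 9 3)(5 7 10)(6 12 8) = [9, 1, 2, 0, 4, 7, 12, 10, 6, 3, 5, 11, 8]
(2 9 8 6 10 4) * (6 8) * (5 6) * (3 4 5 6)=(2 9 6 10 5 3 4)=[0, 1, 9, 4, 2, 3, 10, 7, 8, 6, 5]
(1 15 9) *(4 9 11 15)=(1 4 9)(11 15)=[0, 4, 2, 3, 9, 5, 6, 7, 8, 1, 10, 15, 12, 13, 14, 11]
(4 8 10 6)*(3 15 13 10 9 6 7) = (3 15 13 10 7)(4 8 9 6) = [0, 1, 2, 15, 8, 5, 4, 3, 9, 6, 7, 11, 12, 10, 14, 13]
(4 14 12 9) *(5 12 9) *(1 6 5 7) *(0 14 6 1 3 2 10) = (0 14 9 4 6 5 12 7 3 2 10) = [14, 1, 10, 2, 6, 12, 5, 3, 8, 4, 0, 11, 7, 13, 9]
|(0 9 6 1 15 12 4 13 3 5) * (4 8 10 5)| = |(0 9 6 1 15 12 8 10 5)(3 4 13)| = 9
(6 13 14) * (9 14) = [0, 1, 2, 3, 4, 5, 13, 7, 8, 14, 10, 11, 12, 9, 6] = (6 13 9 14)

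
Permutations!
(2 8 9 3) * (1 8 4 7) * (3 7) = (1 8 9 7)(2 4 3) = [0, 8, 4, 2, 3, 5, 6, 1, 9, 7]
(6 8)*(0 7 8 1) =(0 7 8 6 1) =[7, 0, 2, 3, 4, 5, 1, 8, 6]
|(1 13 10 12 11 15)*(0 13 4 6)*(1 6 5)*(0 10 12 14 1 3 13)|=|(1 4 5 3 13 12 11 15 6 10 14)|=11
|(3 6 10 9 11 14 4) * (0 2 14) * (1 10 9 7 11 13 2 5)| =42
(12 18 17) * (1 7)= (1 7)(12 18 17)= [0, 7, 2, 3, 4, 5, 6, 1, 8, 9, 10, 11, 18, 13, 14, 15, 16, 12, 17]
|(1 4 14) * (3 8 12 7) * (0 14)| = 4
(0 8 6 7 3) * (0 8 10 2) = [10, 1, 0, 8, 4, 5, 7, 3, 6, 9, 2] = (0 10 2)(3 8 6 7)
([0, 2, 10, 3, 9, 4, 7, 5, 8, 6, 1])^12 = (10)(4 6 5 9 7)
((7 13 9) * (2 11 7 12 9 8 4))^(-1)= ((2 11 7 13 8 4)(9 12))^(-1)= (2 4 8 13 7 11)(9 12)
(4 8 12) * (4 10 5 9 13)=(4 8 12 10 5 9 13)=[0, 1, 2, 3, 8, 9, 6, 7, 12, 13, 5, 11, 10, 4]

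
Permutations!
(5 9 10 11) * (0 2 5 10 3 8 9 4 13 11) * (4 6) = (0 2 5 6 4 13 11 10)(3 8 9) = [2, 1, 5, 8, 13, 6, 4, 7, 9, 3, 0, 10, 12, 11]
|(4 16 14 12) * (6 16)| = |(4 6 16 14 12)| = 5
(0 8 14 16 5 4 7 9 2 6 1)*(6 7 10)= (0 8 14 16 5 4 10 6 1)(2 7 9)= [8, 0, 7, 3, 10, 4, 1, 9, 14, 2, 6, 11, 12, 13, 16, 15, 5]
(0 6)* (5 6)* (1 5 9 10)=(0 9 10 1 5 6)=[9, 5, 2, 3, 4, 6, 0, 7, 8, 10, 1]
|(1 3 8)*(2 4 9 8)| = |(1 3 2 4 9 8)| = 6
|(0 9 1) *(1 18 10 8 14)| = 7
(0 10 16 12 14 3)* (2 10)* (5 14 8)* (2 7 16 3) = (0 7 16 12 8 5 14 2 10 3) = [7, 1, 10, 0, 4, 14, 6, 16, 5, 9, 3, 11, 8, 13, 2, 15, 12]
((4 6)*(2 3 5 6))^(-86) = ((2 3 5 6 4))^(-86) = (2 4 6 5 3)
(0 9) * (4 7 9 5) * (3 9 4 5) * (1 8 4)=[3, 8, 2, 9, 7, 5, 6, 1, 4, 0]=(0 3 9)(1 8 4 7)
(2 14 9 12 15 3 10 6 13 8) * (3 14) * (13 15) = (2 3 10 6 15 14 9 12 13 8) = [0, 1, 3, 10, 4, 5, 15, 7, 2, 12, 6, 11, 13, 8, 9, 14]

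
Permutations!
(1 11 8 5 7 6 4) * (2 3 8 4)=(1 11 4)(2 3 8 5 7 6)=[0, 11, 3, 8, 1, 7, 2, 6, 5, 9, 10, 4]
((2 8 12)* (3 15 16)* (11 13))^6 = (16)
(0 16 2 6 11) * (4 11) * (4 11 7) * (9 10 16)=(0 9 10 16 2 6 11)(4 7)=[9, 1, 6, 3, 7, 5, 11, 4, 8, 10, 16, 0, 12, 13, 14, 15, 2]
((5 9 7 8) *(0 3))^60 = ((0 3)(5 9 7 8))^60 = (9)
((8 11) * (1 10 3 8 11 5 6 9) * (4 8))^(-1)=(11)(1 9 6 5 8 4 3 10)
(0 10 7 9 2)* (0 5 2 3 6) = [10, 1, 5, 6, 4, 2, 0, 9, 8, 3, 7] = (0 10 7 9 3 6)(2 5)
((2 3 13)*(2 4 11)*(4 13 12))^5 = (13)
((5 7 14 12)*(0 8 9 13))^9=((0 8 9 13)(5 7 14 12))^9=(0 8 9 13)(5 7 14 12)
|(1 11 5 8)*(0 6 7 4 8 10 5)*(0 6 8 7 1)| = 6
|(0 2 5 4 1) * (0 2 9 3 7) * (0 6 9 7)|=|(0 7 6 9 3)(1 2 5 4)|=20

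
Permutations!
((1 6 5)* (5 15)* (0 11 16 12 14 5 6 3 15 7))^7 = ((0 11 16 12 14 5 1 3 15 6 7))^7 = (0 3 12 7 1 16 6 5 11 15 14)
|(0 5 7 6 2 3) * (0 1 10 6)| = 15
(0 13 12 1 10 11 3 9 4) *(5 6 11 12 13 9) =[9, 10, 2, 5, 0, 6, 11, 7, 8, 4, 12, 3, 1, 13] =(13)(0 9 4)(1 10 12)(3 5 6 11)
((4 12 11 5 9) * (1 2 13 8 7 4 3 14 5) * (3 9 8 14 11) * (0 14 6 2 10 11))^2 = ((0 14 5 8 7 4 12 3)(1 10 11)(2 13 6))^2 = (0 5 7 12)(1 11 10)(2 6 13)(3 14 8 4)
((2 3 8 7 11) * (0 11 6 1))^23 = ((0 11 2 3 8 7 6 1))^23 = (0 1 6 7 8 3 2 11)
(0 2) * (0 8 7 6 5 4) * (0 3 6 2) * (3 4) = (2 8 7)(3 6 5) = [0, 1, 8, 6, 4, 3, 5, 2, 7]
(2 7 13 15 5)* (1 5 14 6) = (1 5 2 7 13 15 14 6) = [0, 5, 7, 3, 4, 2, 1, 13, 8, 9, 10, 11, 12, 15, 6, 14]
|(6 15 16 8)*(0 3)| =4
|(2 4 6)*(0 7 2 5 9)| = 7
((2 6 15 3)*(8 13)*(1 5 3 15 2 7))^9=(15)(1 5 3 7)(2 6)(8 13)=((15)(1 5 3 7)(2 6)(8 13))^9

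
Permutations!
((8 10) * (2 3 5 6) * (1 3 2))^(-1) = (1 6 5 3)(8 10)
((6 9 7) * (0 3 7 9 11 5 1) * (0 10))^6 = (0 1 11 7)(3 10 5 6)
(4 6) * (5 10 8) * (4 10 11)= (4 6 10 8 5 11)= [0, 1, 2, 3, 6, 11, 10, 7, 5, 9, 8, 4]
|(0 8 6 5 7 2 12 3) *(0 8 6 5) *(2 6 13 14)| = |(0 13 14 2 12 3 8 5 7 6)| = 10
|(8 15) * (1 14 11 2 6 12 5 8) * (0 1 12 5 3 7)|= |(0 1 14 11 2 6 5 8 15 12 3 7)|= 12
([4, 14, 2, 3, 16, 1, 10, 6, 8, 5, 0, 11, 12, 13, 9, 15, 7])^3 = [7, 5, 2, 3, 6, 9, 4, 0, 8, 14, 16, 11, 12, 13, 1, 15, 10]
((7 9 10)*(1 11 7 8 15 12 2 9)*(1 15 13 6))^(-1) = (1 6 13 8 10 9 2 12 15 7 11)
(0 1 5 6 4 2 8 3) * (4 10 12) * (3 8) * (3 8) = (0 1 5 6 10 12 4 2 8 3) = [1, 5, 8, 0, 2, 6, 10, 7, 3, 9, 12, 11, 4]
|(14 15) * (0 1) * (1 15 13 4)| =|(0 15 14 13 4 1)| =6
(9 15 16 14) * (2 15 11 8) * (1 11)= (1 11 8 2 15 16 14 9)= [0, 11, 15, 3, 4, 5, 6, 7, 2, 1, 10, 8, 12, 13, 9, 16, 14]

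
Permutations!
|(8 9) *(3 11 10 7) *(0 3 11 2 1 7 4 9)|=|(0 3 2 1 7 11 10 4 9 8)|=10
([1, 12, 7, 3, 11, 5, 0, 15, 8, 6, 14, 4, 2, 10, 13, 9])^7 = [6, 0, 12, 3, 11, 5, 9, 2, 8, 15, 14, 4, 1, 10, 13, 7]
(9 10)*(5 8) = [0, 1, 2, 3, 4, 8, 6, 7, 5, 10, 9] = (5 8)(9 10)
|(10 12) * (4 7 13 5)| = 4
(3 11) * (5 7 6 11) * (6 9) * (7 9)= (3 5 9 6 11)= [0, 1, 2, 5, 4, 9, 11, 7, 8, 6, 10, 3]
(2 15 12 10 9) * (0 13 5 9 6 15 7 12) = (0 13 5 9 2 7 12 10 6 15) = [13, 1, 7, 3, 4, 9, 15, 12, 8, 2, 6, 11, 10, 5, 14, 0]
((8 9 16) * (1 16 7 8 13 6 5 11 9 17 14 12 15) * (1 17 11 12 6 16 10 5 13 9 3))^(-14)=((1 10 5 12 15 17 14 6 13 16 9 7 8 11 3))^(-14)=(1 10 5 12 15 17 14 6 13 16 9 7 8 11 3)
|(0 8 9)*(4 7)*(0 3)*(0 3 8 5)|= |(0 5)(4 7)(8 9)|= 2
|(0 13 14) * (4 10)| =6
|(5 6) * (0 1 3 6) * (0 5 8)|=5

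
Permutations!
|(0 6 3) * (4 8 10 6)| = 6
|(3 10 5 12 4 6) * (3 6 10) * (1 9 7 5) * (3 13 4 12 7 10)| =|(1 9 10)(3 13 4)(5 7)| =6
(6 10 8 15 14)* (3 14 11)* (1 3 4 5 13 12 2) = (1 3 14 6 10 8 15 11 4 5 13 12 2) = [0, 3, 1, 14, 5, 13, 10, 7, 15, 9, 8, 4, 2, 12, 6, 11]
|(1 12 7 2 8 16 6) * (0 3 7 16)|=|(0 3 7 2 8)(1 12 16 6)|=20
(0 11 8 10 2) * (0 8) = (0 11)(2 8 10) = [11, 1, 8, 3, 4, 5, 6, 7, 10, 9, 2, 0]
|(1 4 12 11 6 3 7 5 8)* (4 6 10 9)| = |(1 6 3 7 5 8)(4 12 11 10 9)| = 30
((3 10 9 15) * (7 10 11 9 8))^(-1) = (3 15 9 11)(7 8 10) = ((3 11 9 15)(7 10 8))^(-1)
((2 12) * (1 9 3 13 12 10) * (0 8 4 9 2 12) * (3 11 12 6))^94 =(0 11 13 9 3 4 6 8 12)(1 2 10)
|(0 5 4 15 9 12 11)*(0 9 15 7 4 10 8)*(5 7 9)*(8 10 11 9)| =4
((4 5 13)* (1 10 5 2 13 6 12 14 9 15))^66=(1 5 12 9)(6 14 15 10)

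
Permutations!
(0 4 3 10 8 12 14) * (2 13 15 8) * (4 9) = (0 9 4 3 10 2 13 15 8 12 14) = [9, 1, 13, 10, 3, 5, 6, 7, 12, 4, 2, 11, 14, 15, 0, 8]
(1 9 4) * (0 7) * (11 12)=(0 7)(1 9 4)(11 12)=[7, 9, 2, 3, 1, 5, 6, 0, 8, 4, 10, 12, 11]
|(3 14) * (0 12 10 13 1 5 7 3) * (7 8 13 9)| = 28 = |(0 12 10 9 7 3 14)(1 5 8 13)|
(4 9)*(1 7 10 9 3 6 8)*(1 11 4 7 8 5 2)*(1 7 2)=(1 8 11 4 3 6 5)(2 7 10 9)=[0, 8, 7, 6, 3, 1, 5, 10, 11, 2, 9, 4]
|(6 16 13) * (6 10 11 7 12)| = 7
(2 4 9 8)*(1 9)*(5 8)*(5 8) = (1 9 8 2 4) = [0, 9, 4, 3, 1, 5, 6, 7, 2, 8]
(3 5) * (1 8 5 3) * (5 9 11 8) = (1 5)(8 9 11) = [0, 5, 2, 3, 4, 1, 6, 7, 9, 11, 10, 8]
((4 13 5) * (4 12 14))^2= (4 5 14 13 12)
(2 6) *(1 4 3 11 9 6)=[0, 4, 1, 11, 3, 5, 2, 7, 8, 6, 10, 9]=(1 4 3 11 9 6 2)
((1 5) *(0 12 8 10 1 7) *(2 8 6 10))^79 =((0 12 6 10 1 5 7)(2 8))^79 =(0 6 1 7 12 10 5)(2 8)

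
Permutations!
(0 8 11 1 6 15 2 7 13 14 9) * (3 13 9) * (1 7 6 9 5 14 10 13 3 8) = (0 1 9)(2 6 15)(5 14 8 11 7)(10 13) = [1, 9, 6, 3, 4, 14, 15, 5, 11, 0, 13, 7, 12, 10, 8, 2]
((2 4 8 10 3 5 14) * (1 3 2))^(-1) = ((1 3 5 14)(2 4 8 10))^(-1) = (1 14 5 3)(2 10 8 4)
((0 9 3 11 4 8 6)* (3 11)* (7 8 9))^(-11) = (0 7 8 6)(4 9 11)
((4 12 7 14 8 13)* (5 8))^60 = (4 5 12 8 7 13 14)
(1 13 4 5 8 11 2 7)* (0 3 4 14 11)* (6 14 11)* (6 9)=(0 3 4 5 8)(1 13 11 2 7)(6 14 9)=[3, 13, 7, 4, 5, 8, 14, 1, 0, 6, 10, 2, 12, 11, 9]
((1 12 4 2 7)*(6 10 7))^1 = ((1 12 4 2 6 10 7))^1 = (1 12 4 2 6 10 7)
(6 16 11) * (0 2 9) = [2, 1, 9, 3, 4, 5, 16, 7, 8, 0, 10, 6, 12, 13, 14, 15, 11] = (0 2 9)(6 16 11)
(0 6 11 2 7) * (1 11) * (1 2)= (0 6 2 7)(1 11)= [6, 11, 7, 3, 4, 5, 2, 0, 8, 9, 10, 1]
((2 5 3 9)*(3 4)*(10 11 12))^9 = (12)(2 9 3 4 5)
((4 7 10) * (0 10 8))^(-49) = ((0 10 4 7 8))^(-49) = (0 10 4 7 8)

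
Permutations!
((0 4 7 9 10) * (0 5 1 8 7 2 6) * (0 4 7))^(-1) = (0 8 1 5 10 9 7)(2 4 6)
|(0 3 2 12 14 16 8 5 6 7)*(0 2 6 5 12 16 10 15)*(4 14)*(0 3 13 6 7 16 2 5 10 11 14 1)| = 40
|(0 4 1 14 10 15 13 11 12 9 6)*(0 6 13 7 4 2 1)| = 8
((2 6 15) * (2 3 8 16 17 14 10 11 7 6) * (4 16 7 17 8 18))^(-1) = ((3 18 4 16 8 7 6 15)(10 11 17 14))^(-1) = (3 15 6 7 8 16 4 18)(10 14 17 11)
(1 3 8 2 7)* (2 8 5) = (8)(1 3 5 2 7) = [0, 3, 7, 5, 4, 2, 6, 1, 8]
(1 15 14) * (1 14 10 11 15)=(10 11 15)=[0, 1, 2, 3, 4, 5, 6, 7, 8, 9, 11, 15, 12, 13, 14, 10]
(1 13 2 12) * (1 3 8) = (1 13 2 12 3 8) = [0, 13, 12, 8, 4, 5, 6, 7, 1, 9, 10, 11, 3, 2]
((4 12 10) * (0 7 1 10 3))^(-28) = (12)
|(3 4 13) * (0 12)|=6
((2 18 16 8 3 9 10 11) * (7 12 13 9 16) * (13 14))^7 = ((2 18 7 12 14 13 9 10 11)(3 16 8))^7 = (2 10 13 12 18 11 9 14 7)(3 16 8)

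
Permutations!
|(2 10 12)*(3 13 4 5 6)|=|(2 10 12)(3 13 4 5 6)|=15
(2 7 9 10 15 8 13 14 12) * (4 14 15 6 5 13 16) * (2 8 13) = (2 7 9 10 6 5)(4 14 12 8 16)(13 15) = [0, 1, 7, 3, 14, 2, 5, 9, 16, 10, 6, 11, 8, 15, 12, 13, 4]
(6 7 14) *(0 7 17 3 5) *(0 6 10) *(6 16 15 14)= (0 7 6 17 3 5 16 15 14 10)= [7, 1, 2, 5, 4, 16, 17, 6, 8, 9, 0, 11, 12, 13, 10, 14, 15, 3]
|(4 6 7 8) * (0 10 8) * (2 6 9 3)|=9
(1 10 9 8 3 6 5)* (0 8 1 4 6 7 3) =(0 8)(1 10 9)(3 7)(4 6 5) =[8, 10, 2, 7, 6, 4, 5, 3, 0, 1, 9]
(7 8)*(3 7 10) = (3 7 8 10) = [0, 1, 2, 7, 4, 5, 6, 8, 10, 9, 3]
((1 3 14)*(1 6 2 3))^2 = ((2 3 14 6))^2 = (2 14)(3 6)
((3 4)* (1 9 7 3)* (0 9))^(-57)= (0 3)(1 7)(4 9)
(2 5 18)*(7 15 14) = (2 5 18)(7 15 14) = [0, 1, 5, 3, 4, 18, 6, 15, 8, 9, 10, 11, 12, 13, 7, 14, 16, 17, 2]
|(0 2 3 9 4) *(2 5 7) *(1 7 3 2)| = |(0 5 3 9 4)(1 7)| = 10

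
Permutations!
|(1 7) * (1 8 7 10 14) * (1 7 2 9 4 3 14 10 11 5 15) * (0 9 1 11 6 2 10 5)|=33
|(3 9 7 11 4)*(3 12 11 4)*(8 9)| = |(3 8 9 7 4 12 11)| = 7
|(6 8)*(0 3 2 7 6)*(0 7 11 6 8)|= 10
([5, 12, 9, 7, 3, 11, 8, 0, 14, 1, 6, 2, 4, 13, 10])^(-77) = [2, 3, 12, 5, 0, 9, 10, 11, 6, 4, 14, 1, 7, 13, 8]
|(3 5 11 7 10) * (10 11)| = |(3 5 10)(7 11)| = 6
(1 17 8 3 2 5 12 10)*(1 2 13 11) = (1 17 8 3 13 11)(2 5 12 10) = [0, 17, 5, 13, 4, 12, 6, 7, 3, 9, 2, 1, 10, 11, 14, 15, 16, 8]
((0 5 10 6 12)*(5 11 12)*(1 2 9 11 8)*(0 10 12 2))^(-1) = ((0 8 1)(2 9 11)(5 12 10 6))^(-1) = (0 1 8)(2 11 9)(5 6 10 12)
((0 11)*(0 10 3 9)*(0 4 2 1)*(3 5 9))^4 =((0 11 10 5 9 4 2 1))^4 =(0 9)(1 5)(2 10)(4 11)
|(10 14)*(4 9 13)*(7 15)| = 6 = |(4 9 13)(7 15)(10 14)|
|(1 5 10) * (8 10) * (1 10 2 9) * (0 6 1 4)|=8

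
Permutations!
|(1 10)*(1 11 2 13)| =|(1 10 11 2 13)| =5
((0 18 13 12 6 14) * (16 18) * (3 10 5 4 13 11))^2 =(0 18 3 5 13 6)(4 12 14 16 11 10)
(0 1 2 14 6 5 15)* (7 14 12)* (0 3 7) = [1, 2, 12, 7, 4, 15, 5, 14, 8, 9, 10, 11, 0, 13, 6, 3] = (0 1 2 12)(3 7 14 6 5 15)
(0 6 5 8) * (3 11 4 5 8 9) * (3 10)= [6, 1, 2, 11, 5, 9, 8, 7, 0, 10, 3, 4]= (0 6 8)(3 11 4 5 9 10)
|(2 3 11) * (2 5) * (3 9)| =|(2 9 3 11 5)| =5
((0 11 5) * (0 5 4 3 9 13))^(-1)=(0 13 9 3 4 11)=((0 11 4 3 9 13))^(-1)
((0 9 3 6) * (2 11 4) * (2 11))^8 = ((0 9 3 6)(4 11))^8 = (11)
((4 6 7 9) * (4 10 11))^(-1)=((4 6 7 9 10 11))^(-1)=(4 11 10 9 7 6)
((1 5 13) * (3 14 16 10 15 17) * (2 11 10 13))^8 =(1 14 15 2 13 3 10 5 16 17 11)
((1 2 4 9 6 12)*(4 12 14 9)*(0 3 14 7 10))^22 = (0 3 14 9 6 7 10)(1 2 12)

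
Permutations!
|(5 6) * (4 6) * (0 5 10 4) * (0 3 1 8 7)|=|(0 5 3 1 8 7)(4 6 10)|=6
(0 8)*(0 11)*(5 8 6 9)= (0 6 9 5 8 11)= [6, 1, 2, 3, 4, 8, 9, 7, 11, 5, 10, 0]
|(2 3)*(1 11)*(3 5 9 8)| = 10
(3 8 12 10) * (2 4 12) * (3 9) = (2 4 12 10 9 3 8) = [0, 1, 4, 8, 12, 5, 6, 7, 2, 3, 9, 11, 10]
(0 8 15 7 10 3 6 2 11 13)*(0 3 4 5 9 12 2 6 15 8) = (2 11 13 3 15 7 10 4 5 9 12) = [0, 1, 11, 15, 5, 9, 6, 10, 8, 12, 4, 13, 2, 3, 14, 7]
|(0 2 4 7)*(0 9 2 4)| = |(0 4 7 9 2)| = 5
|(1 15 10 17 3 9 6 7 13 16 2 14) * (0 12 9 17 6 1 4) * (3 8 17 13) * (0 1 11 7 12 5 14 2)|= 30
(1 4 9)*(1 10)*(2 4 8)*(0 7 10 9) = (0 7 10 1 8 2 4) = [7, 8, 4, 3, 0, 5, 6, 10, 2, 9, 1]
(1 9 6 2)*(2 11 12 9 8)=[0, 8, 1, 3, 4, 5, 11, 7, 2, 6, 10, 12, 9]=(1 8 2)(6 11 12 9)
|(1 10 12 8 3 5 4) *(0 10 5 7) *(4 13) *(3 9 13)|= |(0 10 12 8 9 13 4 1 5 3 7)|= 11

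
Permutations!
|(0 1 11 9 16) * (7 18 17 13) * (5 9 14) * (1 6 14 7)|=6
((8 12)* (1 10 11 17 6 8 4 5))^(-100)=(1 5 4 12 8 6 17 11 10)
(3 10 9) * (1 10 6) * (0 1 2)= (0 1 10 9 3 6 2)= [1, 10, 0, 6, 4, 5, 2, 7, 8, 3, 9]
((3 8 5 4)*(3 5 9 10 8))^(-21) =((4 5)(8 9 10))^(-21) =(10)(4 5)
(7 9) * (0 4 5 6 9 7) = (0 4 5 6 9) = [4, 1, 2, 3, 5, 6, 9, 7, 8, 0]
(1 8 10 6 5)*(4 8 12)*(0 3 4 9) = (0 3 4 8 10 6 5 1 12 9) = [3, 12, 2, 4, 8, 1, 5, 7, 10, 0, 6, 11, 9]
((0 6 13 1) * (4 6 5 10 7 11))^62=((0 5 10 7 11 4 6 13 1))^62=(0 1 13 6 4 11 7 10 5)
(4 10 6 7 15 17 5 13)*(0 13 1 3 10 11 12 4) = [13, 3, 2, 10, 11, 1, 7, 15, 8, 9, 6, 12, 4, 0, 14, 17, 16, 5] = (0 13)(1 3 10 6 7 15 17 5)(4 11 12)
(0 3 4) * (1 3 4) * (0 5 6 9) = (0 4 5 6 9)(1 3) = [4, 3, 2, 1, 5, 6, 9, 7, 8, 0]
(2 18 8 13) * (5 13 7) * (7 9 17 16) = (2 18 8 9 17 16 7 5 13) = [0, 1, 18, 3, 4, 13, 6, 5, 9, 17, 10, 11, 12, 2, 14, 15, 7, 16, 8]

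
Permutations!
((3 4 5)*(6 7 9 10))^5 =((3 4 5)(6 7 9 10))^5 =(3 5 4)(6 7 9 10)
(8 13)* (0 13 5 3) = (0 13 8 5 3) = [13, 1, 2, 0, 4, 3, 6, 7, 5, 9, 10, 11, 12, 8]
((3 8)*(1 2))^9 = ((1 2)(3 8))^9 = (1 2)(3 8)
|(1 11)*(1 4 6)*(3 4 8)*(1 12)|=|(1 11 8 3 4 6 12)|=7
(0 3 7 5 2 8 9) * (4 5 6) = (0 3 7 6 4 5 2 8 9) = [3, 1, 8, 7, 5, 2, 4, 6, 9, 0]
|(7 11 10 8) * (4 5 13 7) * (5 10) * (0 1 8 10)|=|(0 1 8 4)(5 13 7 11)|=4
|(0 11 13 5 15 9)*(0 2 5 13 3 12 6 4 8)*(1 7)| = 28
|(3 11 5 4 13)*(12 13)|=6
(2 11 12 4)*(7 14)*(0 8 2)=(0 8 2 11 12 4)(7 14)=[8, 1, 11, 3, 0, 5, 6, 14, 2, 9, 10, 12, 4, 13, 7]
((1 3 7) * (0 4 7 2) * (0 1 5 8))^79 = ((0 4 7 5 8)(1 3 2))^79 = (0 8 5 7 4)(1 3 2)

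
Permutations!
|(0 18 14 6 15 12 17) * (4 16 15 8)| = |(0 18 14 6 8 4 16 15 12 17)| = 10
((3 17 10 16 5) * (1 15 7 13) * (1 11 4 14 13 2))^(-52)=(3 16 17 5 10)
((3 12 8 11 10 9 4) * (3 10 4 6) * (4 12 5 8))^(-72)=((3 5 8 11 12 4 10 9 6))^(-72)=(12)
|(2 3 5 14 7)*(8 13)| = 10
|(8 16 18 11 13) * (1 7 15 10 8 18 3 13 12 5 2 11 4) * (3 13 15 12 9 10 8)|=|(1 7 12 5 2 11 9 10 3 15 8 16 13 18 4)|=15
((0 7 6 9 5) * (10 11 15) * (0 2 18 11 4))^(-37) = ((0 7 6 9 5 2 18 11 15 10 4))^(-37) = (0 11 9 4 18 6 10 2 7 15 5)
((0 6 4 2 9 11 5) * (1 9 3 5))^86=((0 6 4 2 3 5)(1 9 11))^86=(0 4 3)(1 11 9)(2 5 6)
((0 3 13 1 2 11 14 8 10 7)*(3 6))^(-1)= (0 7 10 8 14 11 2 1 13 3 6)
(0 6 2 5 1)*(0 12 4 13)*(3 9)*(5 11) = (0 6 2 11 5 1 12 4 13)(3 9) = [6, 12, 11, 9, 13, 1, 2, 7, 8, 3, 10, 5, 4, 0]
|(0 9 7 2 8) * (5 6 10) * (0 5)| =|(0 9 7 2 8 5 6 10)| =8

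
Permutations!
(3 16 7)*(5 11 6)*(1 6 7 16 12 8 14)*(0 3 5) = [3, 6, 2, 12, 4, 11, 0, 5, 14, 9, 10, 7, 8, 13, 1, 15, 16] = (16)(0 3 12 8 14 1 6)(5 11 7)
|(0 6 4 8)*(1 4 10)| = 6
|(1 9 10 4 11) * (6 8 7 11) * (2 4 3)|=10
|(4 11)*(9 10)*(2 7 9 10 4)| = 5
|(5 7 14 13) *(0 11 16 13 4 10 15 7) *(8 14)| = 30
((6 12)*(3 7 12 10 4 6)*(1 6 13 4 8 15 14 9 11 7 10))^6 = (3 11 15)(7 14 10)(8 12 9)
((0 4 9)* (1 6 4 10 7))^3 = ((0 10 7 1 6 4 9))^3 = (0 1 9 7 4 10 6)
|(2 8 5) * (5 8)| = 2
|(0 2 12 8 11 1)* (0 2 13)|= |(0 13)(1 2 12 8 11)|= 10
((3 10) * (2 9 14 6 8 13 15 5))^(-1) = (2 5 15 13 8 6 14 9)(3 10)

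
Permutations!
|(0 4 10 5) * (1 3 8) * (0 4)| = 3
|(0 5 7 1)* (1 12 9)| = |(0 5 7 12 9 1)| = 6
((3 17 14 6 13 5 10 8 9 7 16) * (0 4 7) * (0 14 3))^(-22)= ((0 4 7 16)(3 17)(5 10 8 9 14 6 13))^(-22)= (17)(0 7)(4 16)(5 13 6 14 9 8 10)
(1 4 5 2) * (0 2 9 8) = (0 2 1 4 5 9 8) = [2, 4, 1, 3, 5, 9, 6, 7, 0, 8]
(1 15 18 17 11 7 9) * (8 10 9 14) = (1 15 18 17 11 7 14 8 10 9) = [0, 15, 2, 3, 4, 5, 6, 14, 10, 1, 9, 7, 12, 13, 8, 18, 16, 11, 17]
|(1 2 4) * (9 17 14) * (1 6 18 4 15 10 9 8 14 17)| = 30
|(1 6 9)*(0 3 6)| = 5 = |(0 3 6 9 1)|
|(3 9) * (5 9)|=|(3 5 9)|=3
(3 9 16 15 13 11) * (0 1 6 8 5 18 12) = (0 1 6 8 5 18 12)(3 9 16 15 13 11) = [1, 6, 2, 9, 4, 18, 8, 7, 5, 16, 10, 3, 0, 11, 14, 13, 15, 17, 12]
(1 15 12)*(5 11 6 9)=(1 15 12)(5 11 6 9)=[0, 15, 2, 3, 4, 11, 9, 7, 8, 5, 10, 6, 1, 13, 14, 12]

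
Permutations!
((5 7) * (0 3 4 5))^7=((0 3 4 5 7))^7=(0 4 7 3 5)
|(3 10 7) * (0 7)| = 4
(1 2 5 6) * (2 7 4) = (1 7 4 2 5 6) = [0, 7, 5, 3, 2, 6, 1, 4]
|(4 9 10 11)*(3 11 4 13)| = 3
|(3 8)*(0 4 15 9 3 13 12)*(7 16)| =|(0 4 15 9 3 8 13 12)(7 16)| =8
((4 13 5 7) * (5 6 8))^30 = ((4 13 6 8 5 7))^30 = (13)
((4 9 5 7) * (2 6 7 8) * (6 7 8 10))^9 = ((2 7 4 9 5 10 6 8))^9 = (2 7 4 9 5 10 6 8)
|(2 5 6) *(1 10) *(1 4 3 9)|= 15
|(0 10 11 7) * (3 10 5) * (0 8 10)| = 12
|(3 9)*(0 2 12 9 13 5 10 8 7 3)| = 12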